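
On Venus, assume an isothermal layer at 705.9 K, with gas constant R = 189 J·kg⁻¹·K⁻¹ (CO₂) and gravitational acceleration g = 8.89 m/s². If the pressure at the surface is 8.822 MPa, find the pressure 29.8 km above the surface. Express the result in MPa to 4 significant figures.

P ≈ 1.211 MPa

Scale height: H = RT/g = 189 × 705.9 / 8.89 = 15007 m.
Barometric formula: P = P₀ exp(−z/H).
z/H = 29800/15007 = 1.9857; exp(−1.9857) = 0.13728.
P = 8.822 × 0.13728 = 1.2111 MPa.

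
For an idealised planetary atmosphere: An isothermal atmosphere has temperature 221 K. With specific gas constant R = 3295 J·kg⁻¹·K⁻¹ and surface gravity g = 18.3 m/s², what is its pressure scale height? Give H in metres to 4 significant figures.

H ≈ 39790 m

The scale height of an isothermal atmosphere is H = RT/g.
H = 3295 × 221 / 18.3 = 728200/18.3 = 39792 m.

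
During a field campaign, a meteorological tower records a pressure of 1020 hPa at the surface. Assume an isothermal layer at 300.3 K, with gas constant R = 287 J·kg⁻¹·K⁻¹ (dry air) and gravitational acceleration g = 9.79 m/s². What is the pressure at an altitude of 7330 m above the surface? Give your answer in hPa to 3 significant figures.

Scale height: H = RT/g = 287 × 300.3 / 9.79 = 8803.5 m.
Barometric formula: P = P₀ exp(−z/H).
z/H = 7330.0/8803.5 = 0.83262; exp(−0.83262) = 0.43491.
P = 1020 × 0.43491 = 443.61 hPa.

P ≈ 444 hPa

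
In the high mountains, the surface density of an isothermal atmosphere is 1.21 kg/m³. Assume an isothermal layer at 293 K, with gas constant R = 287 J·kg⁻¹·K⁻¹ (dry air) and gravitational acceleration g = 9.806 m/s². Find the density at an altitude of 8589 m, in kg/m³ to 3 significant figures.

ρ ≈ 0.444 kg/m³

Scale height: H = RT/g = 287 × 293 / 9.806 = 8575.5 m.
In an isothermal atmosphere, density decays like pressure: ρ = ρ₀ exp(−z/H).
z/H = 8589.0/8575.5 = 1.0016; exp(−1.0016) = 0.36729.
ρ = 1.21 × 0.36729 = 0.44442 kg/m³.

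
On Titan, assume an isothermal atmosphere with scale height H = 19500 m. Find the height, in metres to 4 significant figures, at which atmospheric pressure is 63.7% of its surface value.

Set P/P₀ = exp(−z/H) = 0.637, so z = −H ln(0.637).
−ln(0.637) = 0.45099; z = 19500 × 0.45099 = 8794.3 m.

z ≈ 8794 m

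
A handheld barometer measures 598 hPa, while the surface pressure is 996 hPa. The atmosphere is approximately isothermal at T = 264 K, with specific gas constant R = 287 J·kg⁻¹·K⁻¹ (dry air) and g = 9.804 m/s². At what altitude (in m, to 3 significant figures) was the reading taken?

z ≈ 3940 m

Scale height: H = RT/g = 287 × 264 / 9.804 = 7728.3 m.
Invert the barometric formula: z = H ln(P₀/P).
P₀/P = 996/598 = 1.6656; ln(1.6656) = 0.51019.
z = 7728.3 × 0.51019 = 3942.9 m.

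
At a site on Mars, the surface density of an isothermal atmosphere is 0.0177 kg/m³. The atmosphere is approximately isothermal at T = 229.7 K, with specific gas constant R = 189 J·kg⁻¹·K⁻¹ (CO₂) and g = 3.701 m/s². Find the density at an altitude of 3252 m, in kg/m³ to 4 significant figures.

Scale height: H = RT/g = 189 × 229.7 / 3.701 = 11730 m.
In an isothermal atmosphere, density decays like pressure: ρ = ρ₀ exp(−z/H).
z/H = 3252.0/11730 = 0.27724; exp(−0.27724) = 0.75787.
ρ = 0.0177 × 0.75787 = 0.013414 kg/m³.

ρ ≈ 0.01341 kg/m³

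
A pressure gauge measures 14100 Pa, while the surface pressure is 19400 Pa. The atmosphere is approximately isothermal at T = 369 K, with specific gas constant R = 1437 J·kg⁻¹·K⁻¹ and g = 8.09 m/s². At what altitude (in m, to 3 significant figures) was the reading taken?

z ≈ 20900 m

Scale height: H = RT/g = 1437 × 369 / 8.09 = 65544 m.
Invert the barometric formula: z = H ln(P₀/P).
P₀/P = 19400/14100 = 1.3759; ln(1.3759) = 0.31911.
z = 65544 × 0.31911 = 20916 m.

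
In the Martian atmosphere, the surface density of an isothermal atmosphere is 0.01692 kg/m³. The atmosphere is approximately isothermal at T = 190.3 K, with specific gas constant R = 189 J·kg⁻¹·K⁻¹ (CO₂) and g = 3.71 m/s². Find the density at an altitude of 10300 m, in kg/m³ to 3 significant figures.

ρ ≈ 0.00585 kg/m³

Scale height: H = RT/g = 189 × 190.3 / 3.71 = 9694.5 m.
In an isothermal atmosphere, density decays like pressure: ρ = ρ₀ exp(−z/H).
z/H = 10300/9694.5 = 1.0625; exp(−1.0625) = 0.34559.
ρ = 0.01692 × 0.34559 = 0.0058474 kg/m³.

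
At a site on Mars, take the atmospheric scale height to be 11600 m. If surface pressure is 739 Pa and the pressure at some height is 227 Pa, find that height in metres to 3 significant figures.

Invert the barometric formula: z = H ln(P₀/P).
P₀/P = 739/227 = 3.2555; ln(3.2555) = 1.1803.
z = 11600 × 1.1803 = 13691 m.

z ≈ 13700 m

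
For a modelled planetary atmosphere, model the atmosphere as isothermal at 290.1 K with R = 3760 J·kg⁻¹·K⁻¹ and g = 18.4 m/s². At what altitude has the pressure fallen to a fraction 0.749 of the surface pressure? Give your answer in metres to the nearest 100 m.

z ≈ 17100 m

Scale height: H = RT/g = 3760 × 290.1 / 18.4 = 59281 m.
Set P/P₀ = exp(−z/H) = 0.749, so z = −H ln(0.749).
−ln(0.749) = 0.28902; z = 59281 × 0.28902 = 17133 m.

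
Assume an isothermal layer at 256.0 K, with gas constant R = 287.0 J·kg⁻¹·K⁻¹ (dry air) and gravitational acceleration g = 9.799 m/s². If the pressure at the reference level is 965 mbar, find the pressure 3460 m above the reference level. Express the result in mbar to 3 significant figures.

P ≈ 608 mbar

Scale height: H = RT/g = 287.0 × 256.0 / 9.799 = 7497.9 m.
Barometric formula: P = P₀ exp(−z/H).
z/H = 3460.0/7497.9 = 0.46146; exp(−0.46146) = 0.63036.
P = 965 × 0.63036 = 608.30 mbar.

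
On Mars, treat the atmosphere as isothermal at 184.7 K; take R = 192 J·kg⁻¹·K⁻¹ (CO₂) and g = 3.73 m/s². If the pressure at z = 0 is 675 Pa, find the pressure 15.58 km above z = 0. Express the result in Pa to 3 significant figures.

P ≈ 131 Pa

Scale height: H = RT/g = 192 × 184.7 / 3.73 = 9507.3 m.
Barometric formula: P = P₀ exp(−z/H).
z/H = 15580/9507.3 = 1.6387; exp(−1.6387) = 0.19423.
P = 675 × 0.19423 = 131.11 Pa.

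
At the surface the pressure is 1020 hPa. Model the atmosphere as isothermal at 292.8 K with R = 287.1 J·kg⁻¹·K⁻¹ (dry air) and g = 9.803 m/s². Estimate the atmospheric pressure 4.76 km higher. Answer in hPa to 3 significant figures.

Scale height: H = RT/g = 287.1 × 292.8 / 9.803 = 8575.2 m.
Barometric formula: P = P₀ exp(−z/H).
z/H = 4760.0/8575.2 = 0.55509; exp(−0.55509) = 0.57402.
P = 1020 × 0.57402 = 585.50 hPa.

P ≈ 586 hPa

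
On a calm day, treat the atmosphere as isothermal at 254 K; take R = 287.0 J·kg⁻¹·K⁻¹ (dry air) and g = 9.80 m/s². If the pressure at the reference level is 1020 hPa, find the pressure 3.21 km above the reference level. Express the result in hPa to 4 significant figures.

P ≈ 662.5 hPa

Scale height: H = RT/g = 287.0 × 254 / 9.80 = 7438.6 m.
Barometric formula: P = P₀ exp(−z/H).
z/H = 3210.0/7438.6 = 0.43153; exp(−0.43153) = 0.64951.
P = 1020 × 0.64951 = 662.50 hPa.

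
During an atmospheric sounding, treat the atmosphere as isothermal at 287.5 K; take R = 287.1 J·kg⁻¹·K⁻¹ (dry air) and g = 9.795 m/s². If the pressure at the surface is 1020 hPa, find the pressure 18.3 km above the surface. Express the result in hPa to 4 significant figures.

Scale height: H = RT/g = 287.1 × 287.5 / 9.795 = 8426.9 m.
Barometric formula: P = P₀ exp(−z/H).
z/H = 18300/8426.9 = 2.1716; exp(−2.1716) = 0.11400.
P = 1020 × 0.11400 = 116.28 hPa.

P ≈ 116.3 hPa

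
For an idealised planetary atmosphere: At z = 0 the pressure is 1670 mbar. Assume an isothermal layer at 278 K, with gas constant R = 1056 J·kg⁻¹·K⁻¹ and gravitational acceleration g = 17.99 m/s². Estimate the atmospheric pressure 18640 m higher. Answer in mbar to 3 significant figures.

P ≈ 533 mbar

Scale height: H = RT/g = 1056 × 278 / 17.99 = 16318 m.
Barometric formula: P = P₀ exp(−z/H).
z/H = 18640/16318 = 1.1423; exp(−1.1423) = 0.31908.
P = 1670 × 0.31908 = 532.86 mbar.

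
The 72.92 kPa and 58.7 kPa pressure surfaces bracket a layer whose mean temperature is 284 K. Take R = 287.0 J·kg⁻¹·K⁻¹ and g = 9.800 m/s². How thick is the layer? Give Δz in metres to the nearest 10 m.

Δz ≈ 1800 m

Hypsometric equation: Δz = (R T̄/g) ln(P₁/P₂).
R T̄/g = 287.0 × 284 / 9.800 = 8317.1 m.
ln(72.92/58.7) = ln(1.2422) = 0.21688.
Δz = 8317.1 × 0.21688 = 1803.8 m.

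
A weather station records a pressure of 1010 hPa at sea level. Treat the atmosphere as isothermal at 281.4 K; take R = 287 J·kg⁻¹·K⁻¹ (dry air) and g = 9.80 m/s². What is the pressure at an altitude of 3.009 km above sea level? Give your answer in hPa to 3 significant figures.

Scale height: H = RT/g = 287 × 281.4 / 9.80 = 8241.0 m.
Barometric formula: P = P₀ exp(−z/H).
z/H = 3009.0/8241.0 = 0.36513; exp(−0.36513) = 0.69411.
P = 1010 × 0.69411 = 701.05 hPa.

P ≈ 701 hPa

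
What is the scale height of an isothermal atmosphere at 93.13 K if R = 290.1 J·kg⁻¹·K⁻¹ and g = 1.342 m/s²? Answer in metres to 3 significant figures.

H ≈ 20100 m

The scale height of an isothermal atmosphere is H = RT/g.
H = 290.1 × 93.13 / 1.342 = 27017/1.342 = 20132 m.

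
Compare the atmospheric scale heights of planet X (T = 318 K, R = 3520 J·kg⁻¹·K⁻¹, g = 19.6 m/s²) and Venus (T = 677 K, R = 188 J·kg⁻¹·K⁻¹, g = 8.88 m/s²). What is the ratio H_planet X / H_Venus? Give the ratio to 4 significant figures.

H_planet X/H_Venus ≈ 3.985

H = RT/g for each body.
H_planet X = 3520 × 318 / 19.6 = 57110 m.
H_Venus = 188 × 677 / 8.88 = 14333 m.
H_planet X/H_Venus = 57110/14333 = 3.9845.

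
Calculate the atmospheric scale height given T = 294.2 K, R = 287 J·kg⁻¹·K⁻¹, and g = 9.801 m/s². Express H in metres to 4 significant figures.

The scale height of an isothermal atmosphere is H = RT/g.
H = 287 × 294.2 / 9.801 = 84435/9.801 = 8614.9 m.

H ≈ 8615 m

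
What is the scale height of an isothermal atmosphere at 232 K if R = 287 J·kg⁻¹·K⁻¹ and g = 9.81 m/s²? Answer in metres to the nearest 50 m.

H ≈ 6800 m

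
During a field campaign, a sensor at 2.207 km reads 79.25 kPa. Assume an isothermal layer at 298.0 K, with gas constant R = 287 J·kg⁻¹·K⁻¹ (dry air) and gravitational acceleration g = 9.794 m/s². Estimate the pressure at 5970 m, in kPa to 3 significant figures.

P ≈ 51.5 kPa

Scale height: H = RT/g = 287 × 298.0 / 9.794 = 8732.5 m.
Between two levels, P₂ = P₁ exp(−Δz/H) with Δz = z₂ − z₁.
Δz = 5970.0 − 2207.0 = 3763.0 m; Δz/H = 3763.0/8732.5 = 0.43092.
P₂ = 79.25 × exp(−0.43092) = 79.25 × 0.64991 = 51.505 kPa.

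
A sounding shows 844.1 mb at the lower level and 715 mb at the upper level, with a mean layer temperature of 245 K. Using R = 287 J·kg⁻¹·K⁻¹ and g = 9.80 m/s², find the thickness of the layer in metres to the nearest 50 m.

Δz ≈ 1200 m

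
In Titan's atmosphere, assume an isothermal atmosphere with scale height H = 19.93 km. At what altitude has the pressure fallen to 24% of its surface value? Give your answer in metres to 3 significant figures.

Set P/P₀ = exp(−z/H) = 0.24, so z = −H ln(0.24).
−ln(0.24) = 1.4271; z = 19930 × 1.4271 = 28442 m.

z ≈ 28400 m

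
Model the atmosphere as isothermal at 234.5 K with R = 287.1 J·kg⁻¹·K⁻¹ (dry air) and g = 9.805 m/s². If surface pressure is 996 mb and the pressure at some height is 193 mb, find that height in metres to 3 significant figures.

z ≈ 11300 m

Scale height: H = RT/g = 287.1 × 234.5 / 9.805 = 6866.4 m.
Invert the barometric formula: z = H ln(P₀/P).
P₀/P = 996/193 = 5.1606; ln(5.1606) = 1.6411.
z = 6866.4 × 1.6411 = 11268 m.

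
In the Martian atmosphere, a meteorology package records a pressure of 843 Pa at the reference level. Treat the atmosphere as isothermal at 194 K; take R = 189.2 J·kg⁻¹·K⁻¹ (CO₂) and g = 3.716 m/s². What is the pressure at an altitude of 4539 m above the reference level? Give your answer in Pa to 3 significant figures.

P ≈ 532 Pa

Scale height: H = RT/g = 189.2 × 194 / 3.716 = 9877.5 m.
Barometric formula: P = P₀ exp(−z/H).
z/H = 4539.0/9877.5 = 0.45953; exp(−0.45953) = 0.63158.
P = 843 × 0.63158 = 532.42 Pa.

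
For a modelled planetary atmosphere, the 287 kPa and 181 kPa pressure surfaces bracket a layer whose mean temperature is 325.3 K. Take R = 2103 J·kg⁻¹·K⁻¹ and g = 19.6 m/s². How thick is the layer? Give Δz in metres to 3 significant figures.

Δz ≈ 16100 m

Hypsometric equation: Δz = (R T̄/g) ln(P₁/P₂).
R T̄/g = 2103 × 325.3 / 19.6 = 34903 m.
ln(287/181) = ln(1.5856) = 0.46096.
Δz = 34903 × 0.46096 = 16089 m.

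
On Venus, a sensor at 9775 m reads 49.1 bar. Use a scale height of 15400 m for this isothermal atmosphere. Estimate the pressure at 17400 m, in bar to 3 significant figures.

Between two levels, P₂ = P₁ exp(−Δz/H) with Δz = z₂ − z₁.
Δz = 17400 − 9775.0 = 7625.0 m; Δz/H = 7625.0/15400 = 0.49513.
P₂ = 49.1 × exp(−0.49513) = 49.1 × 0.60949 = 29.926 bar.

P ≈ 29.9 bar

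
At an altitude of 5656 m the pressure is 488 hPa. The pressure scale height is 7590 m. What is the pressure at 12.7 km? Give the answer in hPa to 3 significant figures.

P ≈ 193 hPa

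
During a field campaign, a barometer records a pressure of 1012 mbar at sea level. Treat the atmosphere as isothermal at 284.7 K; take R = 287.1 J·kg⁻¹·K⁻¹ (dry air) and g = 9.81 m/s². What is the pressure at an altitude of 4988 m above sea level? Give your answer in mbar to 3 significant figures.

P ≈ 556 mbar

Scale height: H = RT/g = 287.1 × 284.7 / 9.81 = 8332.0 m.
Barometric formula: P = P₀ exp(−z/H).
z/H = 4988.0/8332.0 = 0.59866; exp(−0.59866) = 0.54955.
P = 1012 × 0.54955 = 556.14 mbar.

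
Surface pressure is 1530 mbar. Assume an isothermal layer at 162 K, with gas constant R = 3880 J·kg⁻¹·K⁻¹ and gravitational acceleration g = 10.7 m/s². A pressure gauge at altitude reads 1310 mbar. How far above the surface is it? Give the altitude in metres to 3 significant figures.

Scale height: H = RT/g = 3880 × 162 / 10.7 = 58744 m.
Invert the barometric formula: z = H ln(P₀/P).
P₀/P = 1530/1310 = 1.1679; ln(1.1679) = 0.15521.
z = 58744 × 0.15521 = 9117.7 m.

z ≈ 9120 m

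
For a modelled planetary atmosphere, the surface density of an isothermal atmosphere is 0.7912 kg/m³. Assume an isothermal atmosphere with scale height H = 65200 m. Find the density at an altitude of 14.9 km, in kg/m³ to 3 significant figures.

ρ ≈ 0.630 kg/m³

In an isothermal atmosphere, density decays like pressure: ρ = ρ₀ exp(−z/H).
z/H = 14900/65200 = 0.22853; exp(−0.22853) = 0.79570.
ρ = 0.7912 × 0.79570 = 0.62956 kg/m³.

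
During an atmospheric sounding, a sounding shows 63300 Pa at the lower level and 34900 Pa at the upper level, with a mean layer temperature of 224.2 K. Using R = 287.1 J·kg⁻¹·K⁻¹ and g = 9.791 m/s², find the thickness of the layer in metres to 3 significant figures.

Hypsometric equation: Δz = (R T̄/g) ln(P₁/P₂).
R T̄/g = 287.1 × 224.2 / 9.791 = 6574.2 m.
ln(63300/34900) = ln(1.8138) = 0.59542.
Δz = 6574.2 × 0.59542 = 3914.4 m.

Δz ≈ 3910 m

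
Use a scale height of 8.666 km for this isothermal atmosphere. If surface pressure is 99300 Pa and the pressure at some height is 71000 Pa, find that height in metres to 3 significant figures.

z ≈ 2910 m

Invert the barometric formula: z = H ln(P₀/P).
P₀/P = 99300/71000 = 1.3986; ln(1.3986) = 0.33547.
z = 8666.0 × 0.33547 = 2907.2 m.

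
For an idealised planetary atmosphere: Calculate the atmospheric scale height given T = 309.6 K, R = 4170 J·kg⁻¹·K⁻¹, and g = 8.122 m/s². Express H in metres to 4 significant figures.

H ≈ 159000 m

The scale height of an isothermal atmosphere is H = RT/g.
H = 4170 × 309.6 / 8.122 = 1291000/8.122 = 158950 m.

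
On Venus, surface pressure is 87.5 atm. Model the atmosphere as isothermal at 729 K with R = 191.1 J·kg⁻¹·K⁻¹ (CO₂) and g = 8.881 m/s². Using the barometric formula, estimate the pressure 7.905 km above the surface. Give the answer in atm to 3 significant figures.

Scale height: H = RT/g = 191.1 × 729 / 8.881 = 15687 m.
Barometric formula: P = P₀ exp(−z/H).
z/H = 7905.0/15687 = 0.50392; exp(−0.50392) = 0.60416.
P = 87.5 × 0.60416 = 52.864 atm.

P ≈ 52.9 atm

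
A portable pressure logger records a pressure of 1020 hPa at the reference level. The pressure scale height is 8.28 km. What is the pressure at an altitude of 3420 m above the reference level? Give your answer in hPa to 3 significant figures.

P ≈ 675 hPa

Barometric formula: P = P₀ exp(−z/H).
z/H = 3420.0/8280.0 = 0.41304; exp(−0.41304) = 0.66164.
P = 1020 × 0.66164 = 674.87 hPa.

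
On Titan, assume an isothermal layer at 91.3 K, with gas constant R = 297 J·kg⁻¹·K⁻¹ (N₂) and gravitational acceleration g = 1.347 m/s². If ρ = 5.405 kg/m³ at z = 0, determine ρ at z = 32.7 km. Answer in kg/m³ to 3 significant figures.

Scale height: H = RT/g = 297 × 91.3 / 1.347 = 20131 m.
In an isothermal atmosphere, density decays like pressure: ρ = ρ₀ exp(−z/H).
z/H = 32700/20131 = 1.6244; exp(−1.6244) = 0.19703.
ρ = 5.405 × 0.19703 = 1.0649 kg/m³.

ρ ≈ 1.06 kg/m³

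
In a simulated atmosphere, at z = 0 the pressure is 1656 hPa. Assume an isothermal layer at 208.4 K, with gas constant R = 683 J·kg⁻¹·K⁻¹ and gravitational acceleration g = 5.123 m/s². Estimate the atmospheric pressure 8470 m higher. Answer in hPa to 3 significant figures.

P ≈ 1220 hPa

Scale height: H = RT/g = 683 × 208.4 / 5.123 = 27784 m.
Barometric formula: P = P₀ exp(−z/H).
z/H = 8470.0/27784 = 0.30485; exp(−0.30485) = 0.73723.
P = 1656 × 0.73723 = 1220.9 hPa.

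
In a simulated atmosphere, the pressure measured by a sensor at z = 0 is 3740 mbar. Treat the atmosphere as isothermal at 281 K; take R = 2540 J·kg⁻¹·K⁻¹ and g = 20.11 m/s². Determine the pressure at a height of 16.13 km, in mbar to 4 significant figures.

Scale height: H = RT/g = 2540 × 281 / 20.11 = 35492 m.
Barometric formula: P = P₀ exp(−z/H).
z/H = 16130/35492 = 0.45447; exp(−0.45447) = 0.63478.
P = 3740 × 0.63478 = 2374.1 mbar.

P ≈ 2374 mbar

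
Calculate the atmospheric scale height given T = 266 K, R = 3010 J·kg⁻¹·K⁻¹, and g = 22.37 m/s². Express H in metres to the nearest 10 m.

H ≈ 35790 m

The scale height of an isothermal atmosphere is H = RT/g.
H = 3010 × 266 / 22.37 = 800660/22.37 = 35792 m.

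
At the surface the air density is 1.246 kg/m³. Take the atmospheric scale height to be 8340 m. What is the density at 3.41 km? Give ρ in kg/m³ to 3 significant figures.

ρ ≈ 0.828 kg/m³

In an isothermal atmosphere, density decays like pressure: ρ = ρ₀ exp(−z/H).
z/H = 3410.0/8340.0 = 0.40887; exp(−0.40887) = 0.66440.
ρ = 1.246 × 0.66440 = 0.82784 kg/m³.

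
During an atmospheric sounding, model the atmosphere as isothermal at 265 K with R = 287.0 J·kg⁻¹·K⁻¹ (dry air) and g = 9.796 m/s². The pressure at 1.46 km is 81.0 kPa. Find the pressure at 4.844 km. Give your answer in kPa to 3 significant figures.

P ≈ 52.4 kPa

Scale height: H = RT/g = 287.0 × 265 / 9.796 = 7763.9 m.
Between two levels, P₂ = P₁ exp(−Δz/H) with Δz = z₂ − z₁.
Δz = 4844.0 − 1460.0 = 3384.0 m; Δz/H = 3384.0/7763.9 = 0.43586.
P₂ = 81.0 × exp(−0.43586) = 81.0 × 0.64671 = 52.384 kPa.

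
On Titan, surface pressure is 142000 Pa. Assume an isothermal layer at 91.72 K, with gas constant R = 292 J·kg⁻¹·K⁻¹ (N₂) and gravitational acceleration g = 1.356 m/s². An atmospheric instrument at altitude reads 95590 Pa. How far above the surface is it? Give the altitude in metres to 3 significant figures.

z ≈ 7820 m

Scale height: H = RT/g = 292 × 91.72 / 1.356 = 19751 m.
Invert the barometric formula: z = H ln(P₀/P).
P₀/P = 142000/95590 = 1.4855; ln(1.4855) = 0.39575.
z = 19751 × 0.39575 = 7816.5 m.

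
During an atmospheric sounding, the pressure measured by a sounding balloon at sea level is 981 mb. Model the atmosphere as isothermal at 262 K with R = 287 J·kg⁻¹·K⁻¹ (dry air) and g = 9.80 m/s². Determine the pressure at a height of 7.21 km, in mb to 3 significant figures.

Scale height: H = RT/g = 287 × 262 / 9.80 = 7672.9 m.
Barometric formula: P = P₀ exp(−z/H).
z/H = 7210.0/7672.9 = 0.93967; exp(−0.93967) = 0.39076.
P = 981 × 0.39076 = 383.34 mb.

P ≈ 383 mb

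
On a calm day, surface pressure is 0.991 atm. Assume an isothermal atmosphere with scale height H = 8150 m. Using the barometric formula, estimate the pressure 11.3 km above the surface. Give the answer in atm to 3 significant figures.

Barometric formula: P = P₀ exp(−z/H).
z/H = 11300/8150.0 = 1.3865; exp(−1.3865) = 0.24995.
P = 0.991 × 0.24995 = 0.24770 atm.

P ≈ 0.248 atm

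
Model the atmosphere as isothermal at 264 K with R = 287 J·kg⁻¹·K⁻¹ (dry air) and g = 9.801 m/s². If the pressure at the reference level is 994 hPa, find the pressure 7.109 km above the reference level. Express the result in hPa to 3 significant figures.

P ≈ 396 hPa

Scale height: H = RT/g = 287 × 264 / 9.801 = 7730.6 m.
Barometric formula: P = P₀ exp(−z/H).
z/H = 7109.0/7730.6 = 0.91959; exp(−0.91959) = 0.39868.
P = 994 × 0.39868 = 396.29 hPa.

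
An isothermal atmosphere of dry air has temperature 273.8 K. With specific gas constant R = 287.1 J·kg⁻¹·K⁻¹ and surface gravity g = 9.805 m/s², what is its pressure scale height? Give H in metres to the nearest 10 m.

H ≈ 8020 m

The scale height of an isothermal atmosphere is H = RT/g.
H = 287.1 × 273.8 / 9.805 = 78608/9.805 = 8017.1 m.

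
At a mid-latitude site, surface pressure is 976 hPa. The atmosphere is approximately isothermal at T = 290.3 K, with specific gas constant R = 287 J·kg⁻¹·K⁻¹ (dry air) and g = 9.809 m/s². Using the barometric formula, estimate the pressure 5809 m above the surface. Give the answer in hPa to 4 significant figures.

P ≈ 492.5 hPa

Scale height: H = RT/g = 287 × 290.3 / 9.809 = 8493.8 m.
Barometric formula: P = P₀ exp(−z/H).
z/H = 5809.0/8493.8 = 0.68391; exp(−0.68391) = 0.50464.
P = 976 × 0.50464 = 492.53 hPa.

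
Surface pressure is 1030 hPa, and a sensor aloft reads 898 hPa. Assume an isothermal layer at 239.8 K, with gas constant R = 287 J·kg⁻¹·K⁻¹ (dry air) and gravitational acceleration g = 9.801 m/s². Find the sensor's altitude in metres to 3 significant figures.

z ≈ 963 m

Scale height: H = RT/g = 287 × 239.8 / 9.801 = 7022.0 m.
Invert the barometric formula: z = H ln(P₀/P).
P₀/P = 1030/898 = 1.1470; ln(1.1470) = 0.13715.
z = 7022.0 × 0.13715 = 963.07 m.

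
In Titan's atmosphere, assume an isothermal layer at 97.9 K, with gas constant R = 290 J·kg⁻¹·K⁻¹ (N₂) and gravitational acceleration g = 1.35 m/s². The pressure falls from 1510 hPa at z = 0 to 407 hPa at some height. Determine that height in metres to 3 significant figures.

Scale height: H = RT/g = 290 × 97.9 / 1.35 = 21030 m.
Invert the barometric formula: z = H ln(P₀/P).
P₀/P = 1510/407 = 3.7101; ln(3.7101) = 1.3111.
z = 21030 × 1.3111 = 27572 m.

z ≈ 27600 m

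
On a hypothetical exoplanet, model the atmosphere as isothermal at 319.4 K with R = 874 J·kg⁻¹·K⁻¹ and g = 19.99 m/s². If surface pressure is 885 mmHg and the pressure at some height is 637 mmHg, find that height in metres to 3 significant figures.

z ≈ 4590 m

Scale height: H = RT/g = 874 × 319.4 / 19.99 = 13965 m.
Invert the barometric formula: z = H ln(P₀/P).
P₀/P = 885/637 = 1.3893; ln(1.3893) = 0.32880.
z = 13965 × 0.32880 = 4591.7 m.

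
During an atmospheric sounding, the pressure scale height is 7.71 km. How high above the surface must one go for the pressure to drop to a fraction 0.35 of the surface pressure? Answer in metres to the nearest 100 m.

Set P/P₀ = exp(−z/H) = 0.35, so z = −H ln(0.35).
−ln(0.35) = 1.0498; z = 7710.0 × 1.0498 = 8094.0 m.

z ≈ 8100 m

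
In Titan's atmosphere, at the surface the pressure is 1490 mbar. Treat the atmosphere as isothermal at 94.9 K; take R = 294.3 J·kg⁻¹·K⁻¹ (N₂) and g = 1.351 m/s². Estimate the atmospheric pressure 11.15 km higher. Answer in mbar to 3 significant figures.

P ≈ 869 mbar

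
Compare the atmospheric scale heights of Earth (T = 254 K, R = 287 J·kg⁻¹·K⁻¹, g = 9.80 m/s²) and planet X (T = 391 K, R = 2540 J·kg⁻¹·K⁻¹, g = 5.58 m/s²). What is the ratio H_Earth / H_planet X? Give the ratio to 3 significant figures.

H = RT/g for each body.
H_Earth = 287 × 254 / 9.80 = 7438.6 m.
H_planet X = 2540 × 391 / 5.58 = 177980 m.
H_Earth/H_planet X = 7438.6/177980 = 0.041795.

H_Earth/H_planet X ≈ 0.0418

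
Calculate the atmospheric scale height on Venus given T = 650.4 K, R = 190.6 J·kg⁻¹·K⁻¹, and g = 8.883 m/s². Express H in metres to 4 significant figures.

The scale height of an isothermal atmosphere is H = RT/g.
H = 190.6 × 650.4 / 8.883 = 123970/8.883 = 13956 m.

H ≈ 13960 m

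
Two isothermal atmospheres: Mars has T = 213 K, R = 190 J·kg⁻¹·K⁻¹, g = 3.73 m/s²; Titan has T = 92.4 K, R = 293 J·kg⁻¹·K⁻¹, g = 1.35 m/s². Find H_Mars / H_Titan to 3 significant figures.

H = RT/g for each body.
H_Mars = 190 × 213 / 3.73 = 10850 m.
H_Titan = 293 × 92.4 / 1.35 = 20054 m.
H_Mars/H_Titan = 10850/20054 = 0.54104.

H_Mars/H_Titan ≈ 0.541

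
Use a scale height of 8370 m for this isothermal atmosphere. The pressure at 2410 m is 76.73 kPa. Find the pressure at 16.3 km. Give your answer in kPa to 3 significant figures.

Between two levels, P₂ = P₁ exp(−Δz/H) with Δz = z₂ − z₁.
Δz = 16300 − 2410.0 = 13890 m; Δz/H = 13890/8370.0 = 1.6595.
P₂ = 76.73 × exp(−1.6595) = 76.73 × 0.19023 = 14.596 kPa.

P ≈ 14.6 kPa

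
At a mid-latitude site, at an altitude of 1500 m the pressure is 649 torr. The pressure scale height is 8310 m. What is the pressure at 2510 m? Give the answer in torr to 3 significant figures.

P ≈ 575 torr

Between two levels, P₂ = P₁ exp(−Δz/H) with Δz = z₂ − z₁.
Δz = 2510.0 − 1500.0 = 1010.0 m; Δz/H = 1010.0/8310.0 = 0.12154.
P₂ = 649 × exp(−0.12154) = 649 × 0.88556 = 574.73 torr.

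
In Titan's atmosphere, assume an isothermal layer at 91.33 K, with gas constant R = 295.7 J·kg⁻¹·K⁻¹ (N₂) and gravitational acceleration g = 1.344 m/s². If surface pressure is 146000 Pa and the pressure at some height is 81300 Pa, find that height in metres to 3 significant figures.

Scale height: H = RT/g = 295.7 × 91.33 / 1.344 = 20094 m.
Invert the barometric formula: z = H ln(P₀/P).
P₀/P = 146000/81300 = 1.7958; ln(1.7958) = 0.58545.
z = 20094 × 0.58545 = 11764 m.

z ≈ 11800 m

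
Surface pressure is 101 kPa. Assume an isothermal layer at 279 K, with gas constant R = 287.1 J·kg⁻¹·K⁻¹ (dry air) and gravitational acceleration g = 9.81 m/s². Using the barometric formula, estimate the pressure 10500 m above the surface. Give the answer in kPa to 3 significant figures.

Scale height: H = RT/g = 287.1 × 279 / 9.81 = 8165.2 m.
Barometric formula: P = P₀ exp(−z/H).
z/H = 10500/8165.2 = 1.2859; exp(−1.2859) = 0.27640.
P = 101 × 0.27640 = 27.916 kPa.

P ≈ 27.9 kPa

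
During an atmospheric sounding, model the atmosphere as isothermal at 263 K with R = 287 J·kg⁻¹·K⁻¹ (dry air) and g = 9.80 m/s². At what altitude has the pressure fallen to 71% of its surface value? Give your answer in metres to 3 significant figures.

z ≈ 2640 m

Scale height: H = RT/g = 287 × 263 / 9.80 = 7702.1 m.
Set P/P₀ = exp(−z/H) = 0.71, so z = −H ln(0.71).
−ln(0.71) = 0.34249; z = 7702.1 × 0.34249 = 2637.9 m.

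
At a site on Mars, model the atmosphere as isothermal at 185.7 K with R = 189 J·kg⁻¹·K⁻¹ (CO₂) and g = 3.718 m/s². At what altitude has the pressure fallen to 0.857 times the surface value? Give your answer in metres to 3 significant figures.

Scale height: H = RT/g = 189 × 185.7 / 3.718 = 9439.8 m.
Set P/P₀ = exp(−z/H) = 0.857, so z = −H ln(0.857).
−ln(0.857) = 0.15432; z = 9439.8 × 0.15432 = 1456.7 m.

z ≈ 1460 m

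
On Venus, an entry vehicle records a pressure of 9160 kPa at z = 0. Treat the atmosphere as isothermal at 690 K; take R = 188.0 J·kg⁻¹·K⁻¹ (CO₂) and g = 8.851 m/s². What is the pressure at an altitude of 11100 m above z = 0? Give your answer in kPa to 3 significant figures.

Scale height: H = RT/g = 188.0 × 690 / 8.851 = 14656 m.
Barometric formula: P = P₀ exp(−z/H).
z/H = 11100/14656 = 0.75737; exp(−0.75737) = 0.46890.
P = 9160 × 0.46890 = 4295.1 kPa.

P ≈ 4300 kPa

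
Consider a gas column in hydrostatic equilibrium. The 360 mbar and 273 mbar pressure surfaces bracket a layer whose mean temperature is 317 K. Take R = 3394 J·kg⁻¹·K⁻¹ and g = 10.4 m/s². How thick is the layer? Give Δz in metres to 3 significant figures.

Hypsometric equation: Δz = (R T̄/g) ln(P₁/P₂).
R T̄/g = 3394 × 317 / 10.4 = 103450 m.
ln(360/273) = ln(1.3187) = 0.27665.
Δz = 103450 × 0.27665 = 28619 m.

Δz ≈ 28600 m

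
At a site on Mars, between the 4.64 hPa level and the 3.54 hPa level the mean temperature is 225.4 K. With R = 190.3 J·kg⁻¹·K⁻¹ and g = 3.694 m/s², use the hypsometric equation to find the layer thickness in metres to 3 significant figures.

Hypsometric equation: Δz = (R T̄/g) ln(P₁/P₂).
R T̄/g = 190.3 × 225.4 / 3.694 = 11612 m.
ln(4.64/3.54) = ln(1.3107) = 0.27056.
Δz = 11612 × 0.27056 = 3141.7 m.

Δz ≈ 3140 m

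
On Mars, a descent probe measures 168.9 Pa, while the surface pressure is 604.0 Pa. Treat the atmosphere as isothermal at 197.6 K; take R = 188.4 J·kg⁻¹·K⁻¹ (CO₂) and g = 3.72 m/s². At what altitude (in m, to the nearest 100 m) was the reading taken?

z ≈ 12800 m

Scale height: H = RT/g = 188.4 × 197.6 / 3.72 = 10007 m.
Invert the barometric formula: z = H ln(P₀/P).
P₀/P = 604.0/168.9 = 3.5761; ln(3.5761) = 1.2743.
z = 10007 × 1.2743 = 12752 m.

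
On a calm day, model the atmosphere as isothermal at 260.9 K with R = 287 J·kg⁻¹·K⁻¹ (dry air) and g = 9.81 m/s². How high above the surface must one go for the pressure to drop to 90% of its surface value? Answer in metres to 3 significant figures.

z ≈ 804 m

Scale height: H = RT/g = 287 × 260.9 / 9.81 = 7632.9 m.
Set P/P₀ = exp(−z/H) = 0.9, so z = −H ln(0.9).
−ln(0.9) = 0.10536; z = 7632.9 × 0.10536 = 804.20 m.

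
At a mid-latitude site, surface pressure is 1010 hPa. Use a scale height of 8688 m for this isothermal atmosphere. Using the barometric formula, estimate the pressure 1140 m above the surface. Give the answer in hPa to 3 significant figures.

Barometric formula: P = P₀ exp(−z/H).
z/H = 1140.0/8688.0 = 0.13122; exp(−0.13122) = 0.87702.
P = 1010 × 0.87702 = 885.79 hPa.

P ≈ 886 hPa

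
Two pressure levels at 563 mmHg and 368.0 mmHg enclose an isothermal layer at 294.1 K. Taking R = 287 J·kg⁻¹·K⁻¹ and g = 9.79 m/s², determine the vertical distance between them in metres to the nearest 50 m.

Hypsometric equation: Δz = (R T̄/g) ln(P₁/P₂).
R T̄/g = 287 × 294.1 / 9.79 = 8621.7 m.
ln(563/368.0) = ln(1.5299) = 0.42520.
Δz = 8621.7 × 0.42520 = 3665.9 m.

Δz ≈ 3650 m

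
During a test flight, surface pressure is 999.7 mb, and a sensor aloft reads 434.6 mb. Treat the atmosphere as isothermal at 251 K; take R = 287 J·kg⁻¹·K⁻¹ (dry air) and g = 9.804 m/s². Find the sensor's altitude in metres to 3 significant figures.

z ≈ 6120 m

Scale height: H = RT/g = 287 × 251 / 9.804 = 7347.7 m.
Invert the barometric formula: z = H ln(P₀/P).
P₀/P = 999.7/434.6 = 2.3003; ln(2.3003) = 0.83304.
z = 7347.7 × 0.83304 = 6120.9 m.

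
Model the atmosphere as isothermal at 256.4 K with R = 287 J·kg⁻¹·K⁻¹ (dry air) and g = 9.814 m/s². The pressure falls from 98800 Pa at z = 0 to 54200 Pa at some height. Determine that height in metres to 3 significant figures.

Scale height: H = RT/g = 287 × 256.4 / 9.814 = 7498.1 m.
Invert the barometric formula: z = H ln(P₀/P).
P₀/P = 98800/54200 = 1.8229; ln(1.8229) = 0.60043.
z = 7498.1 × 0.60043 = 4502.1 m.

z ≈ 4500 m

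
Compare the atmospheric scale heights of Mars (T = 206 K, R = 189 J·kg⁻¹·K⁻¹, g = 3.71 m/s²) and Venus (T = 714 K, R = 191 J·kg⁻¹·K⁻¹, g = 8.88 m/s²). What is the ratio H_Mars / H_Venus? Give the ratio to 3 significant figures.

H = RT/g for each body.
H_Mars = 189 × 206 / 3.71 = 10494 m.
H_Venus = 191 × 714 / 8.88 = 15357 m.
H_Mars/H_Venus = 10494/15357 = 0.68334.

H_Mars/H_Venus ≈ 0.683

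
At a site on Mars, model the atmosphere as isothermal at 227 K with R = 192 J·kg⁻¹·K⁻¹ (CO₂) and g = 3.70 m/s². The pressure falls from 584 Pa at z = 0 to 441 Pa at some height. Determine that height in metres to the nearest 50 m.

Scale height: H = RT/g = 192 × 227 / 3.70 = 11779 m.
Invert the barometric formula: z = H ln(P₀/P).
P₀/P = 584/441 = 1.3243; ln(1.3243) = 0.28088.
z = 11779 × 0.28088 = 3308.5 m.

z ≈ 3300 m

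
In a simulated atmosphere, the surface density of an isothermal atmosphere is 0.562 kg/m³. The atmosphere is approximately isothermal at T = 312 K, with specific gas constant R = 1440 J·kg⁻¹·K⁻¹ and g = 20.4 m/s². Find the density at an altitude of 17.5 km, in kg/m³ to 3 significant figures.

ρ ≈ 0.254 kg/m³

Scale height: H = RT/g = 1440 × 312 / 20.4 = 22024 m.
In an isothermal atmosphere, density decays like pressure: ρ = ρ₀ exp(−z/H).
z/H = 17500/22024 = 0.79459; exp(−0.79459) = 0.45177.
ρ = 0.562 × 0.45177 = 0.25389 kg/m³.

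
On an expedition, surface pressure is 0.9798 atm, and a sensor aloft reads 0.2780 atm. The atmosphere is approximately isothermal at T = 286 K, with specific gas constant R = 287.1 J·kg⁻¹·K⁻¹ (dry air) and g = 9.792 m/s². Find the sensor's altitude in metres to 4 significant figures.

Scale height: H = RT/g = 287.1 × 286 / 9.792 = 8385.5 m.
Invert the barometric formula: z = H ln(P₀/P).
P₀/P = 0.9798/0.2780 = 3.5245; ln(3.5245) = 1.2597.
z = 8385.5 × 1.2597 = 10563 m.

z ≈ 10560 m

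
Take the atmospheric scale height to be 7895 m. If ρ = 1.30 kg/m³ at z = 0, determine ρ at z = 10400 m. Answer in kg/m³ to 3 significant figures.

In an isothermal atmosphere, density decays like pressure: ρ = ρ₀ exp(−z/H).
z/H = 10400/7895.0 = 1.3173; exp(−1.3173) = 0.26786.
ρ = 1.30 × 0.26786 = 0.34822 kg/m³.

ρ ≈ 0.348 kg/m³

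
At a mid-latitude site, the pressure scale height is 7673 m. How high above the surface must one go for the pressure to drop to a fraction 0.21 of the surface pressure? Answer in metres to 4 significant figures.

z ≈ 11970 m

Set P/P₀ = exp(−z/H) = 0.21, so z = −H ln(0.21).
−ln(0.21) = 1.5606; z = 7673.0 × 1.5606 = 11974 m.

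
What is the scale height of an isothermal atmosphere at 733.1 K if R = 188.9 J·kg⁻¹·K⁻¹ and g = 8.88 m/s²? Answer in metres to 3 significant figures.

The scale height of an isothermal atmosphere is H = RT/g.
H = 188.9 × 733.1 / 8.88 = 138480/8.88 = 15595 m.

H ≈ 15600 m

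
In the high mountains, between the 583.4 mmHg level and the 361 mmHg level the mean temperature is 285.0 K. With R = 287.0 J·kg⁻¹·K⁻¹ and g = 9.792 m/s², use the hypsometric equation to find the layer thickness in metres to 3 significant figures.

Hypsometric equation: Δz = (R T̄/g) ln(P₁/P₂).
R T̄/g = 287.0 × 285.0 / 9.792 = 8353.2 m.
ln(583.4/361) = ln(1.6161) = 0.48002.
Δz = 8353.2 × 0.48002 = 4009.7 m.

Δz ≈ 4010 m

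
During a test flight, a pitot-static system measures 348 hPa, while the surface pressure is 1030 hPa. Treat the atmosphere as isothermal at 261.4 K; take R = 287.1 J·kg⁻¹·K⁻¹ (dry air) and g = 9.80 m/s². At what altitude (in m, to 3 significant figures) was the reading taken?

z ≈ 8310 m

Scale height: H = RT/g = 287.1 × 261.4 / 9.80 = 7658.0 m.
Invert the barometric formula: z = H ln(P₀/P).
P₀/P = 1030/348 = 2.9598; ln(2.9598) = 1.0851.
z = 7658.0 × 1.0851 = 8309.7 m.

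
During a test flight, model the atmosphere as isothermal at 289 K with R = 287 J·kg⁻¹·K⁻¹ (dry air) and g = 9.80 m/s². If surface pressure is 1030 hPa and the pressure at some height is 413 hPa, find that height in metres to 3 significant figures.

z ≈ 7730 m

Scale height: H = RT/g = 287 × 289 / 9.80 = 8463.6 m.
Invert the barometric formula: z = H ln(P₀/P).
P₀/P = 1030/413 = 2.4939; ln(2.4939) = 0.91385.
z = 8463.6 × 0.91385 = 7734.5 m.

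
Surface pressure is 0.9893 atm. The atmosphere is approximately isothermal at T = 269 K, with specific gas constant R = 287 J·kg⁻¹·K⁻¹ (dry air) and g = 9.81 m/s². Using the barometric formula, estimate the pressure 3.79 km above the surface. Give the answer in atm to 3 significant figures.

P ≈ 0.611 atm

Scale height: H = RT/g = 287 × 269 / 9.81 = 7869.8 m.
Barometric formula: P = P₀ exp(−z/H).
z/H = 3790.0/7869.8 = 0.48159; exp(−0.48159) = 0.61780.
P = 0.9893 × 0.61780 = 0.61119 atm.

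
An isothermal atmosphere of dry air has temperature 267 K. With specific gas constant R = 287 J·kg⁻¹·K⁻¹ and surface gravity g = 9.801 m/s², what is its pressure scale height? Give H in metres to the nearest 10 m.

H ≈ 7820 m

The scale height of an isothermal atmosphere is H = RT/g.
H = 287 × 267 / 9.801 = 76629/9.801 = 7818.5 m.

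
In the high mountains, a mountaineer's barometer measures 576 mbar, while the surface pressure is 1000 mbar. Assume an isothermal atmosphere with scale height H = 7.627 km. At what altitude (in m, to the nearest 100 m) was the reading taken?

Invert the barometric formula: z = H ln(P₀/P).
P₀/P = 1000/576 = 1.7361; ln(1.7361) = 0.55164.
z = 7627.0 × 0.55164 = 4207.4 m.

z ≈ 4200 m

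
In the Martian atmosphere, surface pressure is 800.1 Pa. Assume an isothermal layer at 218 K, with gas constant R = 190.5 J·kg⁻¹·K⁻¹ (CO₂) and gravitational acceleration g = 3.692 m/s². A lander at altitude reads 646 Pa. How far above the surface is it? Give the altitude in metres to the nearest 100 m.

Scale height: H = RT/g = 190.5 × 218 / 3.692 = 11248 m.
Invert the barometric formula: z = H ln(P₀/P).
P₀/P = 800.1/646 = 1.2385; ln(1.2385) = 0.21390.
z = 11248 × 0.21390 = 2405.9 m.

z ≈ 2400 m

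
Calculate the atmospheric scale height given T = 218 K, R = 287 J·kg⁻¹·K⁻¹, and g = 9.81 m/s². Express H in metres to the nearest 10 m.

H ≈ 6380 m

The scale height of an isothermal atmosphere is H = RT/g.
H = 287 × 218 / 9.81 = 62566/9.81 = 6377.8 m.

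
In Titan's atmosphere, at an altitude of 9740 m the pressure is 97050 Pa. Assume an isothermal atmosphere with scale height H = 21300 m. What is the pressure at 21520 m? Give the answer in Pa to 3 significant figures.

P ≈ 55800 Pa

Between two levels, P₂ = P₁ exp(−Δz/H) with Δz = z₂ − z₁.
Δz = 21520 − 9740.0 = 11780 m; Δz/H = 11780/21300 = 0.55305.
P₂ = 97050 × exp(−0.55305) = 97050 × 0.57519 = 55822 Pa.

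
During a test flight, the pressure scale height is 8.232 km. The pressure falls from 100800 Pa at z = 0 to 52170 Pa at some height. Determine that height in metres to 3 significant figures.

z ≈ 5420 m

Invert the barometric formula: z = H ln(P₀/P).
P₀/P = 100800/52170 = 1.9321; ln(1.9321) = 0.65861.
z = 8232.0 × 0.65861 = 5421.7 m.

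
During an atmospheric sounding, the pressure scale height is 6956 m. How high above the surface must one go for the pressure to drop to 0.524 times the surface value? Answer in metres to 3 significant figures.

z ≈ 4500 m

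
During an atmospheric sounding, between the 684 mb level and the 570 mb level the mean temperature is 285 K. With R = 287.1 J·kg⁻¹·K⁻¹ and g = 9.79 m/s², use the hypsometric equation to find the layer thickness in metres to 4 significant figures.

Hypsometric equation: Δz = (R T̄/g) ln(P₁/P₂).
R T̄/g = 287.1 × 285 / 9.79 = 8357.9 m.
ln(684/570) = ln(1.2000) = 0.18232.
Δz = 8357.9 × 0.18232 = 1523.8 m.

Δz ≈ 1524 m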